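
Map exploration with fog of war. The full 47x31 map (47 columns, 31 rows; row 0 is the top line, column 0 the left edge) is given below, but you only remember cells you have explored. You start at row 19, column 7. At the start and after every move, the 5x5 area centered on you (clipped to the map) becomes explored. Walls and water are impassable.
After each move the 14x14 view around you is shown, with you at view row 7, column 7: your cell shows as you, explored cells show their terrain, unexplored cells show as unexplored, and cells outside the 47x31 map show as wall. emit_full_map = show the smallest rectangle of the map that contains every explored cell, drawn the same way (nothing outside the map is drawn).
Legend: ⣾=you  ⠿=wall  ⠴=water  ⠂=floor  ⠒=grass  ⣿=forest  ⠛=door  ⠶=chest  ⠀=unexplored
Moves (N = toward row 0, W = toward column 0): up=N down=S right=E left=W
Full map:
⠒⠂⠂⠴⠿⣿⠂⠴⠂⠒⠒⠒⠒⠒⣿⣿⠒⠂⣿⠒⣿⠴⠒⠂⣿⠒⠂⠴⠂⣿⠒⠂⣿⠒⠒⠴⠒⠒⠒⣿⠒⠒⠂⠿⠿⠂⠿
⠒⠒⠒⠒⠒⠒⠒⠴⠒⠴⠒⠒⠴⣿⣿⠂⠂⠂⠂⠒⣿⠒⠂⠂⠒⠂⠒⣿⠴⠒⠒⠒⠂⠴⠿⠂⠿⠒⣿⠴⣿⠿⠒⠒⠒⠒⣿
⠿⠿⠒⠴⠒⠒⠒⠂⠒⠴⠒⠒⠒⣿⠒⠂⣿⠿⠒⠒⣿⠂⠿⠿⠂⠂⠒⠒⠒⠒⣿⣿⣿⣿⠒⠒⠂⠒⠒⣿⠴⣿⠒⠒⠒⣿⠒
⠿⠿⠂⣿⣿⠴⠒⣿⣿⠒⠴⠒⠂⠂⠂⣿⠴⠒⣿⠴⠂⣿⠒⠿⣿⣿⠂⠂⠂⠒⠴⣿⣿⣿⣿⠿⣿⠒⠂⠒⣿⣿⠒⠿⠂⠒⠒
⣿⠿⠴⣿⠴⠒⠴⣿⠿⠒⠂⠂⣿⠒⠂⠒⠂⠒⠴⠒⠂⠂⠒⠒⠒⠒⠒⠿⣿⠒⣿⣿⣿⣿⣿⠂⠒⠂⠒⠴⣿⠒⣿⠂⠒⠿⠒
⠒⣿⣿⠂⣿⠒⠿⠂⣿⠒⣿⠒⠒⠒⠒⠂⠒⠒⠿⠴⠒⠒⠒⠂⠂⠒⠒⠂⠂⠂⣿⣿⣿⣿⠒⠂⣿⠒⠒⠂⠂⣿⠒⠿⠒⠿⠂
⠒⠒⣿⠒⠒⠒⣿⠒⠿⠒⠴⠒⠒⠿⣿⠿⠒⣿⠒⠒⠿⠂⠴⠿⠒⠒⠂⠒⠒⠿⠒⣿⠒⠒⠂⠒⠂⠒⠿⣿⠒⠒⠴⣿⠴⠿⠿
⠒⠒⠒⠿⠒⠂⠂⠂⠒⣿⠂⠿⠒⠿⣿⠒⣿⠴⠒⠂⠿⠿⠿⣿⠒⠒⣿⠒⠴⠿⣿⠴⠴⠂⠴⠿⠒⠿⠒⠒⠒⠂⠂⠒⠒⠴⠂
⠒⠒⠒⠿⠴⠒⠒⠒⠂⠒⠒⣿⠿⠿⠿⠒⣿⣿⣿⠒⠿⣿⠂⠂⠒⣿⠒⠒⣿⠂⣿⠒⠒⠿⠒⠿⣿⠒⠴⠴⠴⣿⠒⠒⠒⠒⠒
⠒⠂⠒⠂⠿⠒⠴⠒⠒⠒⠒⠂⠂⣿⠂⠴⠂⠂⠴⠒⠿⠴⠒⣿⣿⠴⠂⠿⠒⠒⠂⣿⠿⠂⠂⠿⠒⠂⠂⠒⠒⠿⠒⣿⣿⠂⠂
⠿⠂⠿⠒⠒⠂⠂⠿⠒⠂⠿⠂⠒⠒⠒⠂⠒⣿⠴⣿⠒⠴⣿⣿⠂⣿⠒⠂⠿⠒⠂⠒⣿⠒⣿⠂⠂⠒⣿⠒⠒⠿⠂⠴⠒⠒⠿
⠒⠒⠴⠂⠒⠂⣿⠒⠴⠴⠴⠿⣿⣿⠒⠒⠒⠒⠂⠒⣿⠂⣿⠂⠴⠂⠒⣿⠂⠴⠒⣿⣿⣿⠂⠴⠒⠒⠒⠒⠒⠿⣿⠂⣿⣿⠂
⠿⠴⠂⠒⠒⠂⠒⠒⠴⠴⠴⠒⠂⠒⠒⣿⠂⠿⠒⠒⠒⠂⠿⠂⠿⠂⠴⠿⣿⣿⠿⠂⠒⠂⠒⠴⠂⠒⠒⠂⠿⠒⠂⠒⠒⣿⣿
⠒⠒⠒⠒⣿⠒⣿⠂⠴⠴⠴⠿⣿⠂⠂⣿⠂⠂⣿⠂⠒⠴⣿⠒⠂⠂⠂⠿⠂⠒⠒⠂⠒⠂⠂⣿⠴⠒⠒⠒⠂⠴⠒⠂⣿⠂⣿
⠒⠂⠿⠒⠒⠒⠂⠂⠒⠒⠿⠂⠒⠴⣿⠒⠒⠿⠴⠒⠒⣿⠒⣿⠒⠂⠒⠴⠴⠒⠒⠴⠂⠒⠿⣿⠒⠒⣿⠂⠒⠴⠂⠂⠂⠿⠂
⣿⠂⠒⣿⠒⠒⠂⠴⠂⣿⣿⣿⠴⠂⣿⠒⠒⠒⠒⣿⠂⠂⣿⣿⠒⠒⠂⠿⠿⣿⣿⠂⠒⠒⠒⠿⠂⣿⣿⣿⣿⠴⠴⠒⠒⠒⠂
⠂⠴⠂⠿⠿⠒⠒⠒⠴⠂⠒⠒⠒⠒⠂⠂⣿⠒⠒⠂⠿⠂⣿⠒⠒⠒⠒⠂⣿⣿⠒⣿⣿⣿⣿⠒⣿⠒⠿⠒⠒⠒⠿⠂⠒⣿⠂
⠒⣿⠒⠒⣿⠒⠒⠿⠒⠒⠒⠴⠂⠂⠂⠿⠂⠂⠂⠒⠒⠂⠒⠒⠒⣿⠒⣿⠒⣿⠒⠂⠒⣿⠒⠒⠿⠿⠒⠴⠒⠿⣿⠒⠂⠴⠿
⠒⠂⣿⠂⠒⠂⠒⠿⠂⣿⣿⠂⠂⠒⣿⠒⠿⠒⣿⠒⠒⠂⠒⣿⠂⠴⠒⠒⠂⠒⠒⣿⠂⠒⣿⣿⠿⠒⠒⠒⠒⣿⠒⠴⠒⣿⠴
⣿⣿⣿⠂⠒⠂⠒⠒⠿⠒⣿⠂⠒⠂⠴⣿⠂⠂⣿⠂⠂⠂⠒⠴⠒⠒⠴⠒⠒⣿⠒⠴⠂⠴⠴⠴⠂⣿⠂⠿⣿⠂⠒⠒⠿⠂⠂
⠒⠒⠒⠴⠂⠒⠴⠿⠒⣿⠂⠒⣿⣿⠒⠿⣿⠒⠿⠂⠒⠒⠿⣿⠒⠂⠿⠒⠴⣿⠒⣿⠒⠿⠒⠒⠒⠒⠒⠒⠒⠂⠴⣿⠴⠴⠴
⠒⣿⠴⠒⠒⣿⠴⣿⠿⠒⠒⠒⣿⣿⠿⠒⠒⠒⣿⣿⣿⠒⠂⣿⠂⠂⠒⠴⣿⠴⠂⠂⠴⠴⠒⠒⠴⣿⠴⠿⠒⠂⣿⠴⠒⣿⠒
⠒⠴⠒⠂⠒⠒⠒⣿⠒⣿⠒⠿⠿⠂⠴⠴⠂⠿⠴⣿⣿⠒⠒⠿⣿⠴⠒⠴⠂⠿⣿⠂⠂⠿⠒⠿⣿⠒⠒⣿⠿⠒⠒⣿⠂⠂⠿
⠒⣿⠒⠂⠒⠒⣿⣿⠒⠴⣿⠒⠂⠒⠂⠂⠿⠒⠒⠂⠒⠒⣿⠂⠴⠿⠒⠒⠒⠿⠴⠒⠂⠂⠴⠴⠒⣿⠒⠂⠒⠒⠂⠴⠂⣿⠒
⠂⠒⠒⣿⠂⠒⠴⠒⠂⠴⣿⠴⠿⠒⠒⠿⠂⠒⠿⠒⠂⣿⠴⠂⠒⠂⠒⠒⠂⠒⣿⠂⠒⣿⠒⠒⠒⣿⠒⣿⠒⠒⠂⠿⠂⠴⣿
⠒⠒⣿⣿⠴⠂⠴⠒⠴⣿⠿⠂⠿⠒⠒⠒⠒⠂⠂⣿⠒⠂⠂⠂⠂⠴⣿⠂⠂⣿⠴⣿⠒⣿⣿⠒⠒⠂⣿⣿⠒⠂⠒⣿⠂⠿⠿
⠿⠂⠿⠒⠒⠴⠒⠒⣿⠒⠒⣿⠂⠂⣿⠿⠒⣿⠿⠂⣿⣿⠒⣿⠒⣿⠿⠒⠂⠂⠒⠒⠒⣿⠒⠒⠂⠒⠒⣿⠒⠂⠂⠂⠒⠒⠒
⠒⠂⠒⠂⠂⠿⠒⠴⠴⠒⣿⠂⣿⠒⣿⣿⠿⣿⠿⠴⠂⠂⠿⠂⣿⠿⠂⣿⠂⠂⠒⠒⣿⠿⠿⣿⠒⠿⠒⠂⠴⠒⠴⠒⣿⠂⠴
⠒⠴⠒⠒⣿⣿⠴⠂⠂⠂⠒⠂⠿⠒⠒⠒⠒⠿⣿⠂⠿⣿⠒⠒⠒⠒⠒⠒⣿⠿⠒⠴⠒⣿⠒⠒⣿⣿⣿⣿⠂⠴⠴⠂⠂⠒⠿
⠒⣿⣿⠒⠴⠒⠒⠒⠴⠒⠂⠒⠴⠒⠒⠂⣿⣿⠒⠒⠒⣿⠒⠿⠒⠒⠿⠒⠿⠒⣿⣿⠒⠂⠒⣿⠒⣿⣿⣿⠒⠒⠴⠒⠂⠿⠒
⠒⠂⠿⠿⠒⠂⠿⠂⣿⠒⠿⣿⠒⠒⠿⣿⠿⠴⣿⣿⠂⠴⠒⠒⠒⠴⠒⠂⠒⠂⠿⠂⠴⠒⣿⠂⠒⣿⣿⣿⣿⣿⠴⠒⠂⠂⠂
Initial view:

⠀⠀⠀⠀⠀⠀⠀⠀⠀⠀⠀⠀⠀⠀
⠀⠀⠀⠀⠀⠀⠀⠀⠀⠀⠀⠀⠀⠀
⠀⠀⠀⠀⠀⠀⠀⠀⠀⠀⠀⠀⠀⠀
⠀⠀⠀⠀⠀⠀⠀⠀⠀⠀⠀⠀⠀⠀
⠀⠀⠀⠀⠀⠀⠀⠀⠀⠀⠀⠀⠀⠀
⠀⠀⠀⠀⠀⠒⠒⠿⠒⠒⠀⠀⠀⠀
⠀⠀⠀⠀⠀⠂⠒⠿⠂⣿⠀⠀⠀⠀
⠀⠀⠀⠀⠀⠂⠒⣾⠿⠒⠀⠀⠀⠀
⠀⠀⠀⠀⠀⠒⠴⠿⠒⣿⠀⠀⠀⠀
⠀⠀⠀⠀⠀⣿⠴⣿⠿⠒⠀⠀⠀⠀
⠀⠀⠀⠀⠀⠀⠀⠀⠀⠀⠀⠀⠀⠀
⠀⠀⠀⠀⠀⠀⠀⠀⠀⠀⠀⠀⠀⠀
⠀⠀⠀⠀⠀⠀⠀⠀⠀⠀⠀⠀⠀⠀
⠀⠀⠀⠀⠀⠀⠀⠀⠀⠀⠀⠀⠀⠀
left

⠿⠀⠀⠀⠀⠀⠀⠀⠀⠀⠀⠀⠀⠀
⠿⠀⠀⠀⠀⠀⠀⠀⠀⠀⠀⠀⠀⠀
⠿⠀⠀⠀⠀⠀⠀⠀⠀⠀⠀⠀⠀⠀
⠿⠀⠀⠀⠀⠀⠀⠀⠀⠀⠀⠀⠀⠀
⠿⠀⠀⠀⠀⠀⠀⠀⠀⠀⠀⠀⠀⠀
⠿⠀⠀⠀⠀⣿⠒⠒⠿⠒⠒⠀⠀⠀
⠿⠀⠀⠀⠀⠒⠂⠒⠿⠂⣿⠀⠀⠀
⠿⠀⠀⠀⠀⠒⠂⣾⠒⠿⠒⠀⠀⠀
⠿⠀⠀⠀⠀⠂⠒⠴⠿⠒⣿⠀⠀⠀
⠿⠀⠀⠀⠀⠒⣿⠴⣿⠿⠒⠀⠀⠀
⠿⠀⠀⠀⠀⠀⠀⠀⠀⠀⠀⠀⠀⠀
⠿⠀⠀⠀⠀⠀⠀⠀⠀⠀⠀⠀⠀⠀
⠿⠀⠀⠀⠀⠀⠀⠀⠀⠀⠀⠀⠀⠀
⠿⠀⠀⠀⠀⠀⠀⠀⠀⠀⠀⠀⠀⠀

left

⠿⠿⠀⠀⠀⠀⠀⠀⠀⠀⠀⠀⠀⠀
⠿⠿⠀⠀⠀⠀⠀⠀⠀⠀⠀⠀⠀⠀
⠿⠿⠀⠀⠀⠀⠀⠀⠀⠀⠀⠀⠀⠀
⠿⠿⠀⠀⠀⠀⠀⠀⠀⠀⠀⠀⠀⠀
⠿⠿⠀⠀⠀⠀⠀⠀⠀⠀⠀⠀⠀⠀
⠿⠿⠀⠀⠀⠒⣿⠒⠒⠿⠒⠒⠀⠀
⠿⠿⠀⠀⠀⠂⠒⠂⠒⠿⠂⣿⠀⠀
⠿⠿⠀⠀⠀⠂⠒⣾⠒⠒⠿⠒⠀⠀
⠿⠿⠀⠀⠀⠴⠂⠒⠴⠿⠒⣿⠀⠀
⠿⠿⠀⠀⠀⠒⠒⣿⠴⣿⠿⠒⠀⠀
⠿⠿⠀⠀⠀⠀⠀⠀⠀⠀⠀⠀⠀⠀
⠿⠿⠀⠀⠀⠀⠀⠀⠀⠀⠀⠀⠀⠀
⠿⠿⠀⠀⠀⠀⠀⠀⠀⠀⠀⠀⠀⠀
⠿⠿⠀⠀⠀⠀⠀⠀⠀⠀⠀⠀⠀⠀

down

⠿⠿⠀⠀⠀⠀⠀⠀⠀⠀⠀⠀⠀⠀
⠿⠿⠀⠀⠀⠀⠀⠀⠀⠀⠀⠀⠀⠀
⠿⠿⠀⠀⠀⠀⠀⠀⠀⠀⠀⠀⠀⠀
⠿⠿⠀⠀⠀⠀⠀⠀⠀⠀⠀⠀⠀⠀
⠿⠿⠀⠀⠀⠒⣿⠒⠒⠿⠒⠒⠀⠀
⠿⠿⠀⠀⠀⠂⠒⠂⠒⠿⠂⣿⠀⠀
⠿⠿⠀⠀⠀⠂⠒⠂⠒⠒⠿⠒⠀⠀
⠿⠿⠀⠀⠀⠴⠂⣾⠴⠿⠒⣿⠀⠀
⠿⠿⠀⠀⠀⠒⠒⣿⠴⣿⠿⠒⠀⠀
⠿⠿⠀⠀⠀⠂⠒⠒⠒⣿⠀⠀⠀⠀
⠿⠿⠀⠀⠀⠀⠀⠀⠀⠀⠀⠀⠀⠀
⠿⠿⠀⠀⠀⠀⠀⠀⠀⠀⠀⠀⠀⠀
⠿⠿⠀⠀⠀⠀⠀⠀⠀⠀⠀⠀⠀⠀
⠿⠿⠀⠀⠀⠀⠀⠀⠀⠀⠀⠀⠀⠀

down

⠿⠿⠀⠀⠀⠀⠀⠀⠀⠀⠀⠀⠀⠀
⠿⠿⠀⠀⠀⠀⠀⠀⠀⠀⠀⠀⠀⠀
⠿⠿⠀⠀⠀⠀⠀⠀⠀⠀⠀⠀⠀⠀
⠿⠿⠀⠀⠀⠒⣿⠒⠒⠿⠒⠒⠀⠀
⠿⠿⠀⠀⠀⠂⠒⠂⠒⠿⠂⣿⠀⠀
⠿⠿⠀⠀⠀⠂⠒⠂⠒⠒⠿⠒⠀⠀
⠿⠿⠀⠀⠀⠴⠂⠒⠴⠿⠒⣿⠀⠀
⠿⠿⠀⠀⠀⠒⠒⣾⠴⣿⠿⠒⠀⠀
⠿⠿⠀⠀⠀⠂⠒⠒⠒⣿⠀⠀⠀⠀
⠿⠿⠀⠀⠀⠂⠒⠒⣿⣿⠀⠀⠀⠀
⠿⠿⠀⠀⠀⠀⠀⠀⠀⠀⠀⠀⠀⠀
⠿⠿⠀⠀⠀⠀⠀⠀⠀⠀⠀⠀⠀⠀
⠿⠿⠀⠀⠀⠀⠀⠀⠀⠀⠀⠀⠀⠀
⠿⠿⠀⠀⠀⠀⠀⠀⠀⠀⠀⠀⠀⠀

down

⠿⠿⠀⠀⠀⠀⠀⠀⠀⠀⠀⠀⠀⠀
⠿⠿⠀⠀⠀⠀⠀⠀⠀⠀⠀⠀⠀⠀
⠿⠿⠀⠀⠀⠒⣿⠒⠒⠿⠒⠒⠀⠀
⠿⠿⠀⠀⠀⠂⠒⠂⠒⠿⠂⣿⠀⠀
⠿⠿⠀⠀⠀⠂⠒⠂⠒⠒⠿⠒⠀⠀
⠿⠿⠀⠀⠀⠴⠂⠒⠴⠿⠒⣿⠀⠀
⠿⠿⠀⠀⠀⠒⠒⣿⠴⣿⠿⠒⠀⠀
⠿⠿⠀⠀⠀⠂⠒⣾⠒⣿⠀⠀⠀⠀
⠿⠿⠀⠀⠀⠂⠒⠒⣿⣿⠀⠀⠀⠀
⠿⠿⠀⠀⠀⣿⠂⠒⠴⠒⠀⠀⠀⠀
⠿⠿⠀⠀⠀⠀⠀⠀⠀⠀⠀⠀⠀⠀
⠿⠿⠀⠀⠀⠀⠀⠀⠀⠀⠀⠀⠀⠀
⠿⠿⠀⠀⠀⠀⠀⠀⠀⠀⠀⠀⠀⠀
⠿⠿⠀⠀⠀⠀⠀⠀⠀⠀⠀⠀⠀⠀

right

⠿⠀⠀⠀⠀⠀⠀⠀⠀⠀⠀⠀⠀⠀
⠿⠀⠀⠀⠀⠀⠀⠀⠀⠀⠀⠀⠀⠀
⠿⠀⠀⠀⠒⣿⠒⠒⠿⠒⠒⠀⠀⠀
⠿⠀⠀⠀⠂⠒⠂⠒⠿⠂⣿⠀⠀⠀
⠿⠀⠀⠀⠂⠒⠂⠒⠒⠿⠒⠀⠀⠀
⠿⠀⠀⠀⠴⠂⠒⠴⠿⠒⣿⠀⠀⠀
⠿⠀⠀⠀⠒⠒⣿⠴⣿⠿⠒⠀⠀⠀
⠿⠀⠀⠀⠂⠒⠒⣾⣿⠒⠀⠀⠀⠀
⠿⠀⠀⠀⠂⠒⠒⣿⣿⠒⠀⠀⠀⠀
⠿⠀⠀⠀⣿⠂⠒⠴⠒⠂⠀⠀⠀⠀
⠿⠀⠀⠀⠀⠀⠀⠀⠀⠀⠀⠀⠀⠀
⠿⠀⠀⠀⠀⠀⠀⠀⠀⠀⠀⠀⠀⠀
⠿⠀⠀⠀⠀⠀⠀⠀⠀⠀⠀⠀⠀⠀
⠿⠀⠀⠀⠀⠀⠀⠀⠀⠀⠀⠀⠀⠀

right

⠀⠀⠀⠀⠀⠀⠀⠀⠀⠀⠀⠀⠀⠀
⠀⠀⠀⠀⠀⠀⠀⠀⠀⠀⠀⠀⠀⠀
⠀⠀⠀⠒⣿⠒⠒⠿⠒⠒⠀⠀⠀⠀
⠀⠀⠀⠂⠒⠂⠒⠿⠂⣿⠀⠀⠀⠀
⠀⠀⠀⠂⠒⠂⠒⠒⠿⠒⠀⠀⠀⠀
⠀⠀⠀⠴⠂⠒⠴⠿⠒⣿⠀⠀⠀⠀
⠀⠀⠀⠒⠒⣿⠴⣿⠿⠒⠀⠀⠀⠀
⠀⠀⠀⠂⠒⠒⠒⣾⠒⣿⠀⠀⠀⠀
⠀⠀⠀⠂⠒⠒⣿⣿⠒⠴⠀⠀⠀⠀
⠀⠀⠀⣿⠂⠒⠴⠒⠂⠴⠀⠀⠀⠀
⠀⠀⠀⠀⠀⠀⠀⠀⠀⠀⠀⠀⠀⠀
⠀⠀⠀⠀⠀⠀⠀⠀⠀⠀⠀⠀⠀⠀
⠀⠀⠀⠀⠀⠀⠀⠀⠀⠀⠀⠀⠀⠀
⠀⠀⠀⠀⠀⠀⠀⠀⠀⠀⠀⠀⠀⠀

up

⠀⠀⠀⠀⠀⠀⠀⠀⠀⠀⠀⠀⠀⠀
⠀⠀⠀⠀⠀⠀⠀⠀⠀⠀⠀⠀⠀⠀
⠀⠀⠀⠀⠀⠀⠀⠀⠀⠀⠀⠀⠀⠀
⠀⠀⠀⠒⣿⠒⠒⠿⠒⠒⠀⠀⠀⠀
⠀⠀⠀⠂⠒⠂⠒⠿⠂⣿⠀⠀⠀⠀
⠀⠀⠀⠂⠒⠂⠒⠒⠿⠒⠀⠀⠀⠀
⠀⠀⠀⠴⠂⠒⠴⠿⠒⣿⠀⠀⠀⠀
⠀⠀⠀⠒⠒⣿⠴⣾⠿⠒⠀⠀⠀⠀
⠀⠀⠀⠂⠒⠒⠒⣿⠒⣿⠀⠀⠀⠀
⠀⠀⠀⠂⠒⠒⣿⣿⠒⠴⠀⠀⠀⠀
⠀⠀⠀⣿⠂⠒⠴⠒⠂⠴⠀⠀⠀⠀
⠀⠀⠀⠀⠀⠀⠀⠀⠀⠀⠀⠀⠀⠀
⠀⠀⠀⠀⠀⠀⠀⠀⠀⠀⠀⠀⠀⠀
⠀⠀⠀⠀⠀⠀⠀⠀⠀⠀⠀⠀⠀⠀

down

⠀⠀⠀⠀⠀⠀⠀⠀⠀⠀⠀⠀⠀⠀
⠀⠀⠀⠀⠀⠀⠀⠀⠀⠀⠀⠀⠀⠀
⠀⠀⠀⠒⣿⠒⠒⠿⠒⠒⠀⠀⠀⠀
⠀⠀⠀⠂⠒⠂⠒⠿⠂⣿⠀⠀⠀⠀
⠀⠀⠀⠂⠒⠂⠒⠒⠿⠒⠀⠀⠀⠀
⠀⠀⠀⠴⠂⠒⠴⠿⠒⣿⠀⠀⠀⠀
⠀⠀⠀⠒⠒⣿⠴⣿⠿⠒⠀⠀⠀⠀
⠀⠀⠀⠂⠒⠒⠒⣾⠒⣿⠀⠀⠀⠀
⠀⠀⠀⠂⠒⠒⣿⣿⠒⠴⠀⠀⠀⠀
⠀⠀⠀⣿⠂⠒⠴⠒⠂⠴⠀⠀⠀⠀
⠀⠀⠀⠀⠀⠀⠀⠀⠀⠀⠀⠀⠀⠀
⠀⠀⠀⠀⠀⠀⠀⠀⠀⠀⠀⠀⠀⠀
⠀⠀⠀⠀⠀⠀⠀⠀⠀⠀⠀⠀⠀⠀
⠀⠀⠀⠀⠀⠀⠀⠀⠀⠀⠀⠀⠀⠀

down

⠀⠀⠀⠀⠀⠀⠀⠀⠀⠀⠀⠀⠀⠀
⠀⠀⠀⠒⣿⠒⠒⠿⠒⠒⠀⠀⠀⠀
⠀⠀⠀⠂⠒⠂⠒⠿⠂⣿⠀⠀⠀⠀
⠀⠀⠀⠂⠒⠂⠒⠒⠿⠒⠀⠀⠀⠀
⠀⠀⠀⠴⠂⠒⠴⠿⠒⣿⠀⠀⠀⠀
⠀⠀⠀⠒⠒⣿⠴⣿⠿⠒⠀⠀⠀⠀
⠀⠀⠀⠂⠒⠒⠒⣿⠒⣿⠀⠀⠀⠀
⠀⠀⠀⠂⠒⠒⣿⣾⠒⠴⠀⠀⠀⠀
⠀⠀⠀⣿⠂⠒⠴⠒⠂⠴⠀⠀⠀⠀
⠀⠀⠀⠀⠀⠂⠴⠒⠴⣿⠀⠀⠀⠀
⠀⠀⠀⠀⠀⠀⠀⠀⠀⠀⠀⠀⠀⠀
⠀⠀⠀⠀⠀⠀⠀⠀⠀⠀⠀⠀⠀⠀
⠀⠀⠀⠀⠀⠀⠀⠀⠀⠀⠀⠀⠀⠀
⠀⠀⠀⠀⠀⠀⠀⠀⠀⠀⠀⠀⠀⠀

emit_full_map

⠒⣿⠒⠒⠿⠒⠒
⠂⠒⠂⠒⠿⠂⣿
⠂⠒⠂⠒⠒⠿⠒
⠴⠂⠒⠴⠿⠒⣿
⠒⠒⣿⠴⣿⠿⠒
⠂⠒⠒⠒⣿⠒⣿
⠂⠒⠒⣿⣾⠒⠴
⣿⠂⠒⠴⠒⠂⠴
⠀⠀⠂⠴⠒⠴⣿

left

⠿⠀⠀⠀⠀⠀⠀⠀⠀⠀⠀⠀⠀⠀
⠿⠀⠀⠀⠒⣿⠒⠒⠿⠒⠒⠀⠀⠀
⠿⠀⠀⠀⠂⠒⠂⠒⠿⠂⣿⠀⠀⠀
⠿⠀⠀⠀⠂⠒⠂⠒⠒⠿⠒⠀⠀⠀
⠿⠀⠀⠀⠴⠂⠒⠴⠿⠒⣿⠀⠀⠀
⠿⠀⠀⠀⠒⠒⣿⠴⣿⠿⠒⠀⠀⠀
⠿⠀⠀⠀⠂⠒⠒⠒⣿⠒⣿⠀⠀⠀
⠿⠀⠀⠀⠂⠒⠒⣾⣿⠒⠴⠀⠀⠀
⠿⠀⠀⠀⣿⠂⠒⠴⠒⠂⠴⠀⠀⠀
⠿⠀⠀⠀⠀⠴⠂⠴⠒⠴⣿⠀⠀⠀
⠿⠀⠀⠀⠀⠀⠀⠀⠀⠀⠀⠀⠀⠀
⠿⠀⠀⠀⠀⠀⠀⠀⠀⠀⠀⠀⠀⠀
⠿⠀⠀⠀⠀⠀⠀⠀⠀⠀⠀⠀⠀⠀
⠿⠀⠀⠀⠀⠀⠀⠀⠀⠀⠀⠀⠀⠀

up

⠿⠀⠀⠀⠀⠀⠀⠀⠀⠀⠀⠀⠀⠀
⠿⠀⠀⠀⠀⠀⠀⠀⠀⠀⠀⠀⠀⠀
⠿⠀⠀⠀⠒⣿⠒⠒⠿⠒⠒⠀⠀⠀
⠿⠀⠀⠀⠂⠒⠂⠒⠿⠂⣿⠀⠀⠀
⠿⠀⠀⠀⠂⠒⠂⠒⠒⠿⠒⠀⠀⠀
⠿⠀⠀⠀⠴⠂⠒⠴⠿⠒⣿⠀⠀⠀
⠿⠀⠀⠀⠒⠒⣿⠴⣿⠿⠒⠀⠀⠀
⠿⠀⠀⠀⠂⠒⠒⣾⣿⠒⣿⠀⠀⠀
⠿⠀⠀⠀⠂⠒⠒⣿⣿⠒⠴⠀⠀⠀
⠿⠀⠀⠀⣿⠂⠒⠴⠒⠂⠴⠀⠀⠀
⠿⠀⠀⠀⠀⠴⠂⠴⠒⠴⣿⠀⠀⠀
⠿⠀⠀⠀⠀⠀⠀⠀⠀⠀⠀⠀⠀⠀
⠿⠀⠀⠀⠀⠀⠀⠀⠀⠀⠀⠀⠀⠀
⠿⠀⠀⠀⠀⠀⠀⠀⠀⠀⠀⠀⠀⠀

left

⠿⠿⠀⠀⠀⠀⠀⠀⠀⠀⠀⠀⠀⠀
⠿⠿⠀⠀⠀⠀⠀⠀⠀⠀⠀⠀⠀⠀
⠿⠿⠀⠀⠀⠒⣿⠒⠒⠿⠒⠒⠀⠀
⠿⠿⠀⠀⠀⠂⠒⠂⠒⠿⠂⣿⠀⠀
⠿⠿⠀⠀⠀⠂⠒⠂⠒⠒⠿⠒⠀⠀
⠿⠿⠀⠀⠀⠴⠂⠒⠴⠿⠒⣿⠀⠀
⠿⠿⠀⠀⠀⠒⠒⣿⠴⣿⠿⠒⠀⠀
⠿⠿⠀⠀⠀⠂⠒⣾⠒⣿⠒⣿⠀⠀
⠿⠿⠀⠀⠀⠂⠒⠒⣿⣿⠒⠴⠀⠀
⠿⠿⠀⠀⠀⣿⠂⠒⠴⠒⠂⠴⠀⠀
⠿⠿⠀⠀⠀⠀⠴⠂⠴⠒⠴⣿⠀⠀
⠿⠿⠀⠀⠀⠀⠀⠀⠀⠀⠀⠀⠀⠀
⠿⠿⠀⠀⠀⠀⠀⠀⠀⠀⠀⠀⠀⠀
⠿⠿⠀⠀⠀⠀⠀⠀⠀⠀⠀⠀⠀⠀

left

⠿⠿⠿⠀⠀⠀⠀⠀⠀⠀⠀⠀⠀⠀
⠿⠿⠿⠀⠀⠀⠀⠀⠀⠀⠀⠀⠀⠀
⠿⠿⠿⠀⠀⠀⠒⣿⠒⠒⠿⠒⠒⠀
⠿⠿⠿⠀⠀⠀⠂⠒⠂⠒⠿⠂⣿⠀
⠿⠿⠿⠀⠀⠀⠂⠒⠂⠒⠒⠿⠒⠀
⠿⠿⠿⠀⠀⠒⠴⠂⠒⠴⠿⠒⣿⠀
⠿⠿⠿⠀⠀⠴⠒⠒⣿⠴⣿⠿⠒⠀
⠿⠿⠿⠀⠀⠒⠂⣾⠒⠒⣿⠒⣿⠀
⠿⠿⠿⠀⠀⠒⠂⠒⠒⣿⣿⠒⠴⠀
⠿⠿⠿⠀⠀⠒⣿⠂⠒⠴⠒⠂⠴⠀
⠿⠿⠿⠀⠀⠀⠀⠴⠂⠴⠒⠴⣿⠀
⠿⠿⠿⠀⠀⠀⠀⠀⠀⠀⠀⠀⠀⠀
⠿⠿⠿⠀⠀⠀⠀⠀⠀⠀⠀⠀⠀⠀
⠿⠿⠿⠀⠀⠀⠀⠀⠀⠀⠀⠀⠀⠀

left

⠿⠿⠿⠿⠀⠀⠀⠀⠀⠀⠀⠀⠀⠀
⠿⠿⠿⠿⠀⠀⠀⠀⠀⠀⠀⠀⠀⠀
⠿⠿⠿⠿⠀⠀⠀⠒⣿⠒⠒⠿⠒⠒
⠿⠿⠿⠿⠀⠀⠀⠂⠒⠂⠒⠿⠂⣿
⠿⠿⠿⠿⠀⠀⠀⠂⠒⠂⠒⠒⠿⠒
⠿⠿⠿⠿⠀⠒⠒⠴⠂⠒⠴⠿⠒⣿
⠿⠿⠿⠿⠀⣿⠴⠒⠒⣿⠴⣿⠿⠒
⠿⠿⠿⠿⠀⠴⠒⣾⠒⠒⠒⣿⠒⣿
⠿⠿⠿⠿⠀⣿⠒⠂⠒⠒⣿⣿⠒⠴
⠿⠿⠿⠿⠀⠒⠒⣿⠂⠒⠴⠒⠂⠴
⠿⠿⠿⠿⠀⠀⠀⠀⠴⠂⠴⠒⠴⣿
⠿⠿⠿⠿⠀⠀⠀⠀⠀⠀⠀⠀⠀⠀
⠿⠿⠿⠿⠀⠀⠀⠀⠀⠀⠀⠀⠀⠀
⠿⠿⠿⠿⠀⠀⠀⠀⠀⠀⠀⠀⠀⠀

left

⠿⠿⠿⠿⠿⠀⠀⠀⠀⠀⠀⠀⠀⠀
⠿⠿⠿⠿⠿⠀⠀⠀⠀⠀⠀⠀⠀⠀
⠿⠿⠿⠿⠿⠀⠀⠀⠒⣿⠒⠒⠿⠒
⠿⠿⠿⠿⠿⠀⠀⠀⠂⠒⠂⠒⠿⠂
⠿⠿⠿⠿⠿⠀⠀⠀⠂⠒⠂⠒⠒⠿
⠿⠿⠿⠿⠿⠒⠒⠒⠴⠂⠒⠴⠿⠒
⠿⠿⠿⠿⠿⠒⣿⠴⠒⠒⣿⠴⣿⠿
⠿⠿⠿⠿⠿⠒⠴⣾⠂⠒⠒⠒⣿⠒
⠿⠿⠿⠿⠿⠒⣿⠒⠂⠒⠒⣿⣿⠒
⠿⠿⠿⠿⠿⠂⠒⠒⣿⠂⠒⠴⠒⠂
⠿⠿⠿⠿⠿⠀⠀⠀⠀⠴⠂⠴⠒⠴
⠿⠿⠿⠿⠿⠀⠀⠀⠀⠀⠀⠀⠀⠀
⠿⠿⠿⠿⠿⠀⠀⠀⠀⠀⠀⠀⠀⠀
⠿⠿⠿⠿⠿⠀⠀⠀⠀⠀⠀⠀⠀⠀

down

⠿⠿⠿⠿⠿⠀⠀⠀⠀⠀⠀⠀⠀⠀
⠿⠿⠿⠿⠿⠀⠀⠀⠒⣿⠒⠒⠿⠒
⠿⠿⠿⠿⠿⠀⠀⠀⠂⠒⠂⠒⠿⠂
⠿⠿⠿⠿⠿⠀⠀⠀⠂⠒⠂⠒⠒⠿
⠿⠿⠿⠿⠿⠒⠒⠒⠴⠂⠒⠴⠿⠒
⠿⠿⠿⠿⠿⠒⣿⠴⠒⠒⣿⠴⣿⠿
⠿⠿⠿⠿⠿⠒⠴⠒⠂⠒⠒⠒⣿⠒
⠿⠿⠿⠿⠿⠒⣿⣾⠂⠒⠒⣿⣿⠒
⠿⠿⠿⠿⠿⠂⠒⠒⣿⠂⠒⠴⠒⠂
⠿⠿⠿⠿⠿⠒⠒⣿⣿⠴⠂⠴⠒⠴
⠿⠿⠿⠿⠿⠀⠀⠀⠀⠀⠀⠀⠀⠀
⠿⠿⠿⠿⠿⠀⠀⠀⠀⠀⠀⠀⠀⠀
⠿⠿⠿⠿⠿⠀⠀⠀⠀⠀⠀⠀⠀⠀
⠿⠿⠿⠿⠿⠀⠀⠀⠀⠀⠀⠀⠀⠀

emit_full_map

⠀⠀⠀⠒⣿⠒⠒⠿⠒⠒
⠀⠀⠀⠂⠒⠂⠒⠿⠂⣿
⠀⠀⠀⠂⠒⠂⠒⠒⠿⠒
⠒⠒⠒⠴⠂⠒⠴⠿⠒⣿
⠒⣿⠴⠒⠒⣿⠴⣿⠿⠒
⠒⠴⠒⠂⠒⠒⠒⣿⠒⣿
⠒⣿⣾⠂⠒⠒⣿⣿⠒⠴
⠂⠒⠒⣿⠂⠒⠴⠒⠂⠴
⠒⠒⣿⣿⠴⠂⠴⠒⠴⣿


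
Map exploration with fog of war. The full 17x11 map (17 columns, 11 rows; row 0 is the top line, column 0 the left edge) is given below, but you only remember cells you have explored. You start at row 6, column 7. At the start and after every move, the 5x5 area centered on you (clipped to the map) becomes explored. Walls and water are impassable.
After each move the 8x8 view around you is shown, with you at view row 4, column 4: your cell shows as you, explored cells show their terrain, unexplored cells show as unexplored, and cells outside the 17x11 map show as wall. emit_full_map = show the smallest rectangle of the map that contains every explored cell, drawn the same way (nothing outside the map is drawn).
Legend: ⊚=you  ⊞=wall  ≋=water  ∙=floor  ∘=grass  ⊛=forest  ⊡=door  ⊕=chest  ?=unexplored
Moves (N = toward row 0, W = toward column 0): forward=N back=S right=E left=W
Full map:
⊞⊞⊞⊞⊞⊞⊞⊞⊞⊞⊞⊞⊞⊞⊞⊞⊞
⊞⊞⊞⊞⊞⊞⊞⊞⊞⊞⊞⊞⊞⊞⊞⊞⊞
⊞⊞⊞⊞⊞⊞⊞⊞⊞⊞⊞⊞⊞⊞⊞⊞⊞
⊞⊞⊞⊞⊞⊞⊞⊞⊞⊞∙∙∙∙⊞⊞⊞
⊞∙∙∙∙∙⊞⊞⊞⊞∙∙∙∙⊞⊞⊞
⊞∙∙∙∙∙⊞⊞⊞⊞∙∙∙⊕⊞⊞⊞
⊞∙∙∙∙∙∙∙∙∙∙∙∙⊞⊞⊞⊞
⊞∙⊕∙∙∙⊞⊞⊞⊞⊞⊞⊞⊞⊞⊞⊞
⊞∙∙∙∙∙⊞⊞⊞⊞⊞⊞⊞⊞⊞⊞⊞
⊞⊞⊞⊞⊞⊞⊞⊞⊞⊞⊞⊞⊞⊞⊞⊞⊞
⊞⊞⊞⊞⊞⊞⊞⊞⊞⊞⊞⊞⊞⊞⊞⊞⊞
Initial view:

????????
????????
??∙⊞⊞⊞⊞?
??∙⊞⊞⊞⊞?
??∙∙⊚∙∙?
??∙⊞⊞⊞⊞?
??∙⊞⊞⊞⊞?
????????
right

????????
????????
?∙⊞⊞⊞⊞∙?
?∙⊞⊞⊞⊞∙?
?∙∙∙⊚∙∙?
?∙⊞⊞⊞⊞⊞?
?∙⊞⊞⊞⊞⊞?
????????

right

????????
????????
∙⊞⊞⊞⊞∙∙?
∙⊞⊞⊞⊞∙∙?
∙∙∙∙⊚∙∙?
∙⊞⊞⊞⊞⊞⊞?
∙⊞⊞⊞⊞⊞⊞?
????????

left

????????
????????
?∙⊞⊞⊞⊞∙∙
?∙⊞⊞⊞⊞∙∙
?∙∙∙⊚∙∙∙
?∙⊞⊞⊞⊞⊞⊞
?∙⊞⊞⊞⊞⊞⊞
????????

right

????????
????????
∙⊞⊞⊞⊞∙∙?
∙⊞⊞⊞⊞∙∙?
∙∙∙∙⊚∙∙?
∙⊞⊞⊞⊞⊞⊞?
∙⊞⊞⊞⊞⊞⊞?
????????

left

????????
????????
?∙⊞⊞⊞⊞∙∙
?∙⊞⊞⊞⊞∙∙
?∙∙∙⊚∙∙∙
?∙⊞⊞⊞⊞⊞⊞
?∙⊞⊞⊞⊞⊞⊞
????????


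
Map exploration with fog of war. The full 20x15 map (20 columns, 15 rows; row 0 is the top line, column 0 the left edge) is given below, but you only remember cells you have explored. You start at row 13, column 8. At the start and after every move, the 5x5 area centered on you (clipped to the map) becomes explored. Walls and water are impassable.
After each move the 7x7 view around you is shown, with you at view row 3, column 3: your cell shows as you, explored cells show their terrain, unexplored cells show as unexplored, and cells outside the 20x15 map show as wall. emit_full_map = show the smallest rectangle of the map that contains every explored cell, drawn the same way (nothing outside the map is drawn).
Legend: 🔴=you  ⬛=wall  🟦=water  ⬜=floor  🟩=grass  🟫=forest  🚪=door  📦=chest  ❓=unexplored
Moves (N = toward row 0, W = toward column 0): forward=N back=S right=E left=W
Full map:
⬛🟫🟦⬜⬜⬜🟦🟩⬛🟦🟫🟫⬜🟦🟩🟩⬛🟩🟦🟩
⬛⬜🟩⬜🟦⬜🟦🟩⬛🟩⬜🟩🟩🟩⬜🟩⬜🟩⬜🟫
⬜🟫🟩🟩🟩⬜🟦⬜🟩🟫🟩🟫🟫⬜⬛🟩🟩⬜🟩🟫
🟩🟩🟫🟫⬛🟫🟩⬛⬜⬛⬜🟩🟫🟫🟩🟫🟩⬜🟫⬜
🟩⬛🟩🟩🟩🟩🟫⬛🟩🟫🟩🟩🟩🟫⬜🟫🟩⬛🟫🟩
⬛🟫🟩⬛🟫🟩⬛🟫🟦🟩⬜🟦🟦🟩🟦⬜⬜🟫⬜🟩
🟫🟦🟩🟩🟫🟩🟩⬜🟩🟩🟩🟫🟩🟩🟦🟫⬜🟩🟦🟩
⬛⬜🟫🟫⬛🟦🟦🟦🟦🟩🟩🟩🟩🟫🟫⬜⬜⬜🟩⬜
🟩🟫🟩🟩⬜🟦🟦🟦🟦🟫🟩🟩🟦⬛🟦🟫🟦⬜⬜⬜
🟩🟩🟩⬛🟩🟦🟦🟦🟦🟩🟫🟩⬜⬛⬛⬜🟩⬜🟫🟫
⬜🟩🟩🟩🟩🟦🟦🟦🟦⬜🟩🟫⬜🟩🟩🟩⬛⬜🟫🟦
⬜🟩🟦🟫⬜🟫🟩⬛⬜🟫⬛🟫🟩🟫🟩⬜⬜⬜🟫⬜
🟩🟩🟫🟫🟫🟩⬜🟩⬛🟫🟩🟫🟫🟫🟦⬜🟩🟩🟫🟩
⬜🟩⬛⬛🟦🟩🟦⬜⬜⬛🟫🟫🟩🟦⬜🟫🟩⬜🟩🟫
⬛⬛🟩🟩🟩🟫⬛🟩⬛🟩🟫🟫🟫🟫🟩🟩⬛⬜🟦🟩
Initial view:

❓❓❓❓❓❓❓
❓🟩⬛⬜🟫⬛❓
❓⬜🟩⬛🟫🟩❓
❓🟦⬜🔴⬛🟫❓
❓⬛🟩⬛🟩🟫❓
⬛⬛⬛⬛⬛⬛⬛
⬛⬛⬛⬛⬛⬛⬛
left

❓❓❓❓❓❓❓
❓🟫🟩⬛⬜🟫⬛
❓🟩⬜🟩⬛🟫🟩
❓🟩🟦🔴⬜⬛🟫
❓🟫⬛🟩⬛🟩🟫
⬛⬛⬛⬛⬛⬛⬛
⬛⬛⬛⬛⬛⬛⬛

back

❓🟫🟩⬛⬜🟫⬛
❓🟩⬜🟩⬛🟫🟩
❓🟩🟦⬜⬜⬛🟫
❓🟫⬛🔴⬛🟩🟫
⬛⬛⬛⬛⬛⬛⬛
⬛⬛⬛⬛⬛⬛⬛
⬛⬛⬛⬛⬛⬛⬛

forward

❓❓❓❓❓❓❓
❓🟫🟩⬛⬜🟫⬛
❓🟩⬜🟩⬛🟫🟩
❓🟩🟦🔴⬜⬛🟫
❓🟫⬛🟩⬛🟩🟫
⬛⬛⬛⬛⬛⬛⬛
⬛⬛⬛⬛⬛⬛⬛

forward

❓❓❓❓❓❓❓
❓🟦🟦🟦🟦⬜❓
❓🟫🟩⬛⬜🟫⬛
❓🟩⬜🔴⬛🟫🟩
❓🟩🟦⬜⬜⬛🟫
❓🟫⬛🟩⬛🟩🟫
⬛⬛⬛⬛⬛⬛⬛

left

❓❓❓❓❓❓❓
❓🟩🟦🟦🟦🟦⬜
❓⬜🟫🟩⬛⬜🟫
❓🟫🟩🔴🟩⬛🟫
❓🟦🟩🟦⬜⬜⬛
❓🟩🟫⬛🟩⬛🟩
⬛⬛⬛⬛⬛⬛⬛

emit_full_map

🟩🟦🟦🟦🟦⬜❓
⬜🟫🟩⬛⬜🟫⬛
🟫🟩🔴🟩⬛🟫🟩
🟦🟩🟦⬜⬜⬛🟫
🟩🟫⬛🟩⬛🟩🟫

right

❓❓❓❓❓❓❓
🟩🟦🟦🟦🟦⬜❓
⬜🟫🟩⬛⬜🟫⬛
🟫🟩⬜🔴⬛🟫🟩
🟦🟩🟦⬜⬜⬛🟫
🟩🟫⬛🟩⬛🟩🟫
⬛⬛⬛⬛⬛⬛⬛

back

🟩🟦🟦🟦🟦⬜❓
⬜🟫🟩⬛⬜🟫⬛
🟫🟩⬜🟩⬛🟫🟩
🟦🟩🟦🔴⬜⬛🟫
🟩🟫⬛🟩⬛🟩🟫
⬛⬛⬛⬛⬛⬛⬛
⬛⬛⬛⬛⬛⬛⬛

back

⬜🟫🟩⬛⬜🟫⬛
🟫🟩⬜🟩⬛🟫🟩
🟦🟩🟦⬜⬜⬛🟫
🟩🟫⬛🔴⬛🟩🟫
⬛⬛⬛⬛⬛⬛⬛
⬛⬛⬛⬛⬛⬛⬛
⬛⬛⬛⬛⬛⬛⬛

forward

🟩🟦🟦🟦🟦⬜❓
⬜🟫🟩⬛⬜🟫⬛
🟫🟩⬜🟩⬛🟫🟩
🟦🟩🟦🔴⬜⬛🟫
🟩🟫⬛🟩⬛🟩🟫
⬛⬛⬛⬛⬛⬛⬛
⬛⬛⬛⬛⬛⬛⬛

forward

❓❓❓❓❓❓❓
🟩🟦🟦🟦🟦⬜❓
⬜🟫🟩⬛⬜🟫⬛
🟫🟩⬜🔴⬛🟫🟩
🟦🟩🟦⬜⬜⬛🟫
🟩🟫⬛🟩⬛🟩🟫
⬛⬛⬛⬛⬛⬛⬛


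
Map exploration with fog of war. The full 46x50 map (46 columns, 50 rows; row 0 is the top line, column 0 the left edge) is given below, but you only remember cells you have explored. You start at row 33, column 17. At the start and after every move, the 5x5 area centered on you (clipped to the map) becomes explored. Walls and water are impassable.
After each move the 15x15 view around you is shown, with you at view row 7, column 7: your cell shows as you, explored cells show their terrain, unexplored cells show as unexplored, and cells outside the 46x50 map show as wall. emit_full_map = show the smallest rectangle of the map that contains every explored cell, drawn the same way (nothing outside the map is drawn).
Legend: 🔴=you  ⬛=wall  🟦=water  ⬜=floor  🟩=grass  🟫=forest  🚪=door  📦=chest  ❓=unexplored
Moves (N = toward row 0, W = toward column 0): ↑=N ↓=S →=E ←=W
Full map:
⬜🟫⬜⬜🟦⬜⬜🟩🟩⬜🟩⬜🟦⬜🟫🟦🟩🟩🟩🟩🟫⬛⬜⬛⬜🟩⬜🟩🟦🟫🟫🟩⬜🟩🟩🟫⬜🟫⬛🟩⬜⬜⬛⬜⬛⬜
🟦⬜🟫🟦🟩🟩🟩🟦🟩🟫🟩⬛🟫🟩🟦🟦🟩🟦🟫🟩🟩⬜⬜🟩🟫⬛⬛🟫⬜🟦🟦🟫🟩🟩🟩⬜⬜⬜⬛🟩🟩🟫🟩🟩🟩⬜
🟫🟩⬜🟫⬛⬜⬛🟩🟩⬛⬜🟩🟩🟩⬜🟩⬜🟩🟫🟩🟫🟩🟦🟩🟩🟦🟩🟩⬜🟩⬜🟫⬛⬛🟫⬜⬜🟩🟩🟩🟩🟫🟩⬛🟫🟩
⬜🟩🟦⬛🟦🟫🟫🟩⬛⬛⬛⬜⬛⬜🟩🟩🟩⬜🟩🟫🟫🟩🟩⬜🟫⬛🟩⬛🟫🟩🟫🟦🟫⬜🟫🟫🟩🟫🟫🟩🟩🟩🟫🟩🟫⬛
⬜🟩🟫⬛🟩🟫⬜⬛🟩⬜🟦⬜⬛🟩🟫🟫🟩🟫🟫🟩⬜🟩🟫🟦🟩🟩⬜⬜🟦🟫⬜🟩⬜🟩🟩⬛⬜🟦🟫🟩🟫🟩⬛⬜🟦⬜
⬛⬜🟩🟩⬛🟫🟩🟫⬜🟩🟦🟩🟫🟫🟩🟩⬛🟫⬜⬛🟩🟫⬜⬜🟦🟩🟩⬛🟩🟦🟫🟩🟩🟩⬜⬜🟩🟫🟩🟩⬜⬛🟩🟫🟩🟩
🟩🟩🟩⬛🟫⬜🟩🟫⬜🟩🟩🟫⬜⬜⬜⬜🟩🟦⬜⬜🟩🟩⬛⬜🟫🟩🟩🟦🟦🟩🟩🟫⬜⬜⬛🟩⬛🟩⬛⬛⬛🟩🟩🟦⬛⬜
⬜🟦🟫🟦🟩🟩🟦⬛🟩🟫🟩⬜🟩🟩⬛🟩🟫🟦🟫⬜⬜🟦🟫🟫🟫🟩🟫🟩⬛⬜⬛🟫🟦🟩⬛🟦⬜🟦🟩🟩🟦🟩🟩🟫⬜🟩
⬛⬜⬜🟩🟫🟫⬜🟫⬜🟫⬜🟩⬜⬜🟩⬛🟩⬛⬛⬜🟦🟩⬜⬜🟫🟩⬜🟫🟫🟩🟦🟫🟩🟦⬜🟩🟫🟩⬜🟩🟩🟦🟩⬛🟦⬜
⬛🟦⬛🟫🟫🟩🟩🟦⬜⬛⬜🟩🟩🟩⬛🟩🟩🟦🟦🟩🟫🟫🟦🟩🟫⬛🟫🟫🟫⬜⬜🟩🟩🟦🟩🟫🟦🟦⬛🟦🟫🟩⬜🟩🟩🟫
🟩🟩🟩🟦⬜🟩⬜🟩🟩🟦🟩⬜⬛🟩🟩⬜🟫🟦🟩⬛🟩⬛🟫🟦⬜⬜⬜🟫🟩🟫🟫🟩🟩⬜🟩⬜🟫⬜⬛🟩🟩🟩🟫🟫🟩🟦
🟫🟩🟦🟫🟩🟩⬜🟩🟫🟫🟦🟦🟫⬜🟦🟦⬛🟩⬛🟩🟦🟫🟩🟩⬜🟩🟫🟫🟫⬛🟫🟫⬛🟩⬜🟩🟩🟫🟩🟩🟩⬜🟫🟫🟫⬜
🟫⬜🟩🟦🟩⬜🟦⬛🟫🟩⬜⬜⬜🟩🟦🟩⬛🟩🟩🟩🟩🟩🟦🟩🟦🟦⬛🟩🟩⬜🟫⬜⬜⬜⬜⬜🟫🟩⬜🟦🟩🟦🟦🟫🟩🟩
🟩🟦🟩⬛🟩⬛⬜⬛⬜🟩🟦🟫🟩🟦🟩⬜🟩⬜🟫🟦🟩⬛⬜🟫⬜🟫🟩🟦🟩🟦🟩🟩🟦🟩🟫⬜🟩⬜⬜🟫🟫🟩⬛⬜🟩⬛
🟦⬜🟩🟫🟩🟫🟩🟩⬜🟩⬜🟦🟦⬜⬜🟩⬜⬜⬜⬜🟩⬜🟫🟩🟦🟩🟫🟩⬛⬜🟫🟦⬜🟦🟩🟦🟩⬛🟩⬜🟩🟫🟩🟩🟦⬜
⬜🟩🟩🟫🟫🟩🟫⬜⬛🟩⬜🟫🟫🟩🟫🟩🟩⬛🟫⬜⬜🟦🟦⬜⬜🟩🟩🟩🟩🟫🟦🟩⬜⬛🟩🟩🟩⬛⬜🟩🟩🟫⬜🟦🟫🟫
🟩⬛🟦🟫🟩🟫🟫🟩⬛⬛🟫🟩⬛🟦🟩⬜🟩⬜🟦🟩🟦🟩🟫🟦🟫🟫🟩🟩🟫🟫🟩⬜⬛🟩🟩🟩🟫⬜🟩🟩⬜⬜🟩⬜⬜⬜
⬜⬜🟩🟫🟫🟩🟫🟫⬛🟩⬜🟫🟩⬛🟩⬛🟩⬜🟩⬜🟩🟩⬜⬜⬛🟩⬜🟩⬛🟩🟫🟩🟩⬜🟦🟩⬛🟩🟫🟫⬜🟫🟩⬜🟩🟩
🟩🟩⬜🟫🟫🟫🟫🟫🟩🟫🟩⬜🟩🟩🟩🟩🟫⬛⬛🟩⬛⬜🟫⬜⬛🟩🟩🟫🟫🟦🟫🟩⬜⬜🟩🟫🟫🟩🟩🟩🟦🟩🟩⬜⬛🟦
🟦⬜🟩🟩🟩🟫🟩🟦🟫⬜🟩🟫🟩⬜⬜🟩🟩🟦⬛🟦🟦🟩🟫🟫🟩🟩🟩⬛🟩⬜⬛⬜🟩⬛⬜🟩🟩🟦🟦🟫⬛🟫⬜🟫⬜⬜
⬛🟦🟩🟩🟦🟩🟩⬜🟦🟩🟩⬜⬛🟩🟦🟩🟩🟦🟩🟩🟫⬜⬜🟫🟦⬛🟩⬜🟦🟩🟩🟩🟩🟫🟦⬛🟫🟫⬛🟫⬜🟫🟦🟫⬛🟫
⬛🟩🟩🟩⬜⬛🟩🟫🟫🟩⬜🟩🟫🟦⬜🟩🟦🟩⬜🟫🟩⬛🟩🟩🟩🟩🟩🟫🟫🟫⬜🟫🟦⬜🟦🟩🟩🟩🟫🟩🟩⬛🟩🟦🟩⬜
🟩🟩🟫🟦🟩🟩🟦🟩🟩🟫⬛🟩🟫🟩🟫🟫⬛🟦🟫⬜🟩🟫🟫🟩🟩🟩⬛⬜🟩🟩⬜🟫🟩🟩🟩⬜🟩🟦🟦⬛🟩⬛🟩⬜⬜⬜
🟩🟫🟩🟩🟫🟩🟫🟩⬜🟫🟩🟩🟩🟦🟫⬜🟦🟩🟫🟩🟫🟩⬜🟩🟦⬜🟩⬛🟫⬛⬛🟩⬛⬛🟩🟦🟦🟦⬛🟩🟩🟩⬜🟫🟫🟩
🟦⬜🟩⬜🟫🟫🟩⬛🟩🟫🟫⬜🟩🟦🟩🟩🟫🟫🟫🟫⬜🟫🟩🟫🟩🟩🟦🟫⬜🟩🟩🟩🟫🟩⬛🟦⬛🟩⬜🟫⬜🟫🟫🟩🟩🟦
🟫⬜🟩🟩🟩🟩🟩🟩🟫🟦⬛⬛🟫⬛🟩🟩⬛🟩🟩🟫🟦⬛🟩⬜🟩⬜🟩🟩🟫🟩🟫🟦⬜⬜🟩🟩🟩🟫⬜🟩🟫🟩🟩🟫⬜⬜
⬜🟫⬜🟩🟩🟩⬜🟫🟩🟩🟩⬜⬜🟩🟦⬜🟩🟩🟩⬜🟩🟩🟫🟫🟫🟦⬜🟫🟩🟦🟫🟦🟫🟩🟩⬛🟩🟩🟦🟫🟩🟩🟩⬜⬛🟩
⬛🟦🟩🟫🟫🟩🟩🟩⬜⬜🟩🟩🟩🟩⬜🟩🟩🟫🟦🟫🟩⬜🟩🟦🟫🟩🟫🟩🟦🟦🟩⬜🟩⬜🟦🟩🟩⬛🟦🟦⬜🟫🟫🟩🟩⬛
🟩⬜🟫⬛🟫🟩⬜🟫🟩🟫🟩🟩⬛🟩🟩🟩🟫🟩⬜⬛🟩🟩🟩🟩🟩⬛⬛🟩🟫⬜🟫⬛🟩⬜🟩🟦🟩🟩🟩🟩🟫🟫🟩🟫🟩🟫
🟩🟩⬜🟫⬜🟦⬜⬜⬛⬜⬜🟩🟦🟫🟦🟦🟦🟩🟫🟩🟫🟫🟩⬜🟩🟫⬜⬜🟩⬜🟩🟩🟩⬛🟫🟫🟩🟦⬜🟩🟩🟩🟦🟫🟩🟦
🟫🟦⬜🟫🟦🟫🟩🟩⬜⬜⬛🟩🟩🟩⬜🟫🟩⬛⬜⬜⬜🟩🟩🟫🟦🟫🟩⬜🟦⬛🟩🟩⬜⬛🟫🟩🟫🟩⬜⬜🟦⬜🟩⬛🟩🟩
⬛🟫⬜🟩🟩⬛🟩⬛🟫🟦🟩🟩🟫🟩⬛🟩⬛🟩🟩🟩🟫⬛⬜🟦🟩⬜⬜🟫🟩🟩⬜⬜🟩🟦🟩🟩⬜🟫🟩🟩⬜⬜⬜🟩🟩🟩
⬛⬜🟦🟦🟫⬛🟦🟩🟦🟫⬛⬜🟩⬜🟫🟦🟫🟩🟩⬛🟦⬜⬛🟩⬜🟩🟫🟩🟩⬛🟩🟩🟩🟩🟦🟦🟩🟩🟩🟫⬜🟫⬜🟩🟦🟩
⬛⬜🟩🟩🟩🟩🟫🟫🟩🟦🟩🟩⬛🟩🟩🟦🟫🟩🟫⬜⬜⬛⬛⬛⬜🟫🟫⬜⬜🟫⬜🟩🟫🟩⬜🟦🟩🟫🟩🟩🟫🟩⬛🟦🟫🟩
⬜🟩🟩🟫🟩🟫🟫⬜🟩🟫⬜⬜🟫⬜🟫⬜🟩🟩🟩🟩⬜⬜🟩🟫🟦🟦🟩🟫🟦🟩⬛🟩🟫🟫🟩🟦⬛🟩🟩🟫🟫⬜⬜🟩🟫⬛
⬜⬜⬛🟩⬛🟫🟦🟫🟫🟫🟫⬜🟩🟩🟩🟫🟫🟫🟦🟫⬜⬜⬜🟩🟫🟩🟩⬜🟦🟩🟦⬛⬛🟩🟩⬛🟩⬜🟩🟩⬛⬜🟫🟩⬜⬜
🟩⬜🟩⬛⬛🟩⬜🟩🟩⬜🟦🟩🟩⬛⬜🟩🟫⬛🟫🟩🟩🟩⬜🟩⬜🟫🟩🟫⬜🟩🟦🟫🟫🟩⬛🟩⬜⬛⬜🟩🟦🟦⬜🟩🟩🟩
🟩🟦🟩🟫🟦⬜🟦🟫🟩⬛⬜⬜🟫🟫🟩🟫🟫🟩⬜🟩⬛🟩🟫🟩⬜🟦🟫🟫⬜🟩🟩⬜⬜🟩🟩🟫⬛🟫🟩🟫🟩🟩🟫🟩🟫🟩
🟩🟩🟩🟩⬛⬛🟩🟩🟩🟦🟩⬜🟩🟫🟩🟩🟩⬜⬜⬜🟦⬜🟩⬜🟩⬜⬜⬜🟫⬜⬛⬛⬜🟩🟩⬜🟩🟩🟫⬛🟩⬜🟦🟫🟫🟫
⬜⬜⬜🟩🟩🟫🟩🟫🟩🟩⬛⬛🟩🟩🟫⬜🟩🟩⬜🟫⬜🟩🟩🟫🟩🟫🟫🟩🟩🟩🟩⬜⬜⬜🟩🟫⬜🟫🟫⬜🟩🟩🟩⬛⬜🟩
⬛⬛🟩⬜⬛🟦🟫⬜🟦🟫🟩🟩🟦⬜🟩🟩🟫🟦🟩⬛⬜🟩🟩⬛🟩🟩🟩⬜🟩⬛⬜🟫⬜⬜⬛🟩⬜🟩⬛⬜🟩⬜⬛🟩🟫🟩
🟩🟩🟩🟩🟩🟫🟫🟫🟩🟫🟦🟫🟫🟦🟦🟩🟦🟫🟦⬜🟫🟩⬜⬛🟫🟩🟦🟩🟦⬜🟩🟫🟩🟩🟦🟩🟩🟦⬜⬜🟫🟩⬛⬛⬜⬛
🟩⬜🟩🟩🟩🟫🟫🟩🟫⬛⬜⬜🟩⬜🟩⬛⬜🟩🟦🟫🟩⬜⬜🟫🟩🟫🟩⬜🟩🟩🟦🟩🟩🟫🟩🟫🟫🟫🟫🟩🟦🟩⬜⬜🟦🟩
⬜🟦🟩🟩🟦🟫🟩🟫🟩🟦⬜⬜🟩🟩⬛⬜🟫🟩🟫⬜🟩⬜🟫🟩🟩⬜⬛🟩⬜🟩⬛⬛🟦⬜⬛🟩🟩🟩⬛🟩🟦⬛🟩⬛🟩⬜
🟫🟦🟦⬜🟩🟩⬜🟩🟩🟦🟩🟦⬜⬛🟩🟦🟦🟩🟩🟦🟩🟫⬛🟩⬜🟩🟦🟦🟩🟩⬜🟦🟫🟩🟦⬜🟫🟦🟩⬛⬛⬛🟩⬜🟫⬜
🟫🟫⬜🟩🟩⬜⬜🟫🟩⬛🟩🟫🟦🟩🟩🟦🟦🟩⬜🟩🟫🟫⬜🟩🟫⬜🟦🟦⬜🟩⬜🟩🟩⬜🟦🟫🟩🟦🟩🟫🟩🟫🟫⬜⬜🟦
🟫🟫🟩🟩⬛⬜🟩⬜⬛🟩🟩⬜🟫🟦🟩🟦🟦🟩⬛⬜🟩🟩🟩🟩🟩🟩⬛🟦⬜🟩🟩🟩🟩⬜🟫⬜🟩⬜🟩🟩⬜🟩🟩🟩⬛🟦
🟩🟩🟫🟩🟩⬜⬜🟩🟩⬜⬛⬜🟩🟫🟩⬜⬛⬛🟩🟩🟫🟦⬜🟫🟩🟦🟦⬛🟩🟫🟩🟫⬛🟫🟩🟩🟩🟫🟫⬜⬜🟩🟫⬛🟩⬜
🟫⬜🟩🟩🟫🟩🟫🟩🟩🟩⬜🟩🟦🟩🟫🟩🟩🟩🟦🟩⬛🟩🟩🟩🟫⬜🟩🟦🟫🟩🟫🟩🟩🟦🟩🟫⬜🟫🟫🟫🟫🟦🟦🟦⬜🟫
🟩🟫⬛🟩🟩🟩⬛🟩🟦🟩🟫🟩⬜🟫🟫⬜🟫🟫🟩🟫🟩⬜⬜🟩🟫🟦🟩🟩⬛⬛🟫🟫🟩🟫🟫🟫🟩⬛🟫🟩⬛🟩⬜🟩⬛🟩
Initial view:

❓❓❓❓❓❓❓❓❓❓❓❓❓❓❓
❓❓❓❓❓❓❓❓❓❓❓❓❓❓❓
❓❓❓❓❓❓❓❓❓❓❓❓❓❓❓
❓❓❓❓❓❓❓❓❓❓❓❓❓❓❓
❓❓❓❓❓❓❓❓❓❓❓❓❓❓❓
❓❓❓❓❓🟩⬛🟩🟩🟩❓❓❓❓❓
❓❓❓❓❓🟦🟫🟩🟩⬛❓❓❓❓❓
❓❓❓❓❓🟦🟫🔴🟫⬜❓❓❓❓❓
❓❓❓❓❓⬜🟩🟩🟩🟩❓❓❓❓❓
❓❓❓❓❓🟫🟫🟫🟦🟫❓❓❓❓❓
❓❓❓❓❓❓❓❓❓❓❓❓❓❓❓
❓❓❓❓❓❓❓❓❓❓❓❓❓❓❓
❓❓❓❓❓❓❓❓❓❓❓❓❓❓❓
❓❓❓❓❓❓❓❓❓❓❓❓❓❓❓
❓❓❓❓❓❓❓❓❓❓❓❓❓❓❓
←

❓❓❓❓❓❓❓❓❓❓❓❓❓❓❓
❓❓❓❓❓❓❓❓❓❓❓❓❓❓❓
❓❓❓❓❓❓❓❓❓❓❓❓❓❓❓
❓❓❓❓❓❓❓❓❓❓❓❓❓❓❓
❓❓❓❓❓❓❓❓❓❓❓❓❓❓❓
❓❓❓❓❓⬛🟩⬛🟩🟩🟩❓❓❓❓
❓❓❓❓❓🟫🟦🟫🟩🟩⬛❓❓❓❓
❓❓❓❓❓🟩🟦🔴🟩🟫⬜❓❓❓❓
❓❓❓❓❓🟫⬜🟩🟩🟩🟩❓❓❓❓
❓❓❓❓❓🟩🟫🟫🟫🟦🟫❓❓❓❓
❓❓❓❓❓❓❓❓❓❓❓❓❓❓❓
❓❓❓❓❓❓❓❓❓❓❓❓❓❓❓
❓❓❓❓❓❓❓❓❓❓❓❓❓❓❓
❓❓❓❓❓❓❓❓❓❓❓❓❓❓❓
❓❓❓❓❓❓❓❓❓❓❓❓❓❓❓

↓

❓❓❓❓❓❓❓❓❓❓❓❓❓❓❓
❓❓❓❓❓❓❓❓❓❓❓❓❓❓❓
❓❓❓❓❓❓❓❓❓❓❓❓❓❓❓
❓❓❓❓❓❓❓❓❓❓❓❓❓❓❓
❓❓❓❓❓⬛🟩⬛🟩🟩🟩❓❓❓❓
❓❓❓❓❓🟫🟦🟫🟩🟩⬛❓❓❓❓
❓❓❓❓❓🟩🟦🟫🟩🟫⬜❓❓❓❓
❓❓❓❓❓🟫⬜🔴🟩🟩🟩❓❓❓❓
❓❓❓❓❓🟩🟫🟫🟫🟦🟫❓❓❓❓
❓❓❓❓❓⬜🟩🟫⬛🟫❓❓❓❓❓
❓❓❓❓❓❓❓❓❓❓❓❓❓❓❓
❓❓❓❓❓❓❓❓❓❓❓❓❓❓❓
❓❓❓❓❓❓❓❓❓❓❓❓❓❓❓
❓❓❓❓❓❓❓❓❓❓❓❓❓❓❓
❓❓❓❓❓❓❓❓❓❓❓❓❓❓❓

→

❓❓❓❓❓❓❓❓❓❓❓❓❓❓❓
❓❓❓❓❓❓❓❓❓❓❓❓❓❓❓
❓❓❓❓❓❓❓❓❓❓❓❓❓❓❓
❓❓❓❓❓❓❓❓❓❓❓❓❓❓❓
❓❓❓❓⬛🟩⬛🟩🟩🟩❓❓❓❓❓
❓❓❓❓🟫🟦🟫🟩🟩⬛❓❓❓❓❓
❓❓❓❓🟩🟦🟫🟩🟫⬜❓❓❓❓❓
❓❓❓❓🟫⬜🟩🔴🟩🟩❓❓❓❓❓
❓❓❓❓🟩🟫🟫🟫🟦🟫❓❓❓❓❓
❓❓❓❓⬜🟩🟫⬛🟫🟩❓❓❓❓❓
❓❓❓❓❓❓❓❓❓❓❓❓❓❓❓
❓❓❓❓❓❓❓❓❓❓❓❓❓❓❓
❓❓❓❓❓❓❓❓❓❓❓❓❓❓❓
❓❓❓❓❓❓❓❓❓❓❓❓❓❓❓
❓❓❓❓❓❓❓❓❓❓❓❓❓❓❓

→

❓❓❓❓❓❓❓❓❓❓❓❓❓❓❓
❓❓❓❓❓❓❓❓❓❓❓❓❓❓❓
❓❓❓❓❓❓❓❓❓❓❓❓❓❓❓
❓❓❓❓❓❓❓❓❓❓❓❓❓❓❓
❓❓❓⬛🟩⬛🟩🟩🟩❓❓❓❓❓❓
❓❓❓🟫🟦🟫🟩🟩⬛🟦❓❓❓❓❓
❓❓❓🟩🟦🟫🟩🟫⬜⬜❓❓❓❓❓
❓❓❓🟫⬜🟩🟩🔴🟩⬜❓❓❓❓❓
❓❓❓🟩🟫🟫🟫🟦🟫⬜❓❓❓❓❓
❓❓❓⬜🟩🟫⬛🟫🟩🟩❓❓❓❓❓
❓❓❓❓❓❓❓❓❓❓❓❓❓❓❓
❓❓❓❓❓❓❓❓❓❓❓❓❓❓❓
❓❓❓❓❓❓❓❓❓❓❓❓❓❓❓
❓❓❓❓❓❓❓❓❓❓❓❓❓❓❓
❓❓❓❓❓❓❓❓❓❓❓❓❓❓❓

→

❓❓❓❓❓❓❓❓❓❓❓❓❓❓❓
❓❓❓❓❓❓❓❓❓❓❓❓❓❓❓
❓❓❓❓❓❓❓❓❓❓❓❓❓❓❓
❓❓❓❓❓❓❓❓❓❓❓❓❓❓❓
❓❓⬛🟩⬛🟩🟩🟩❓❓❓❓❓❓❓
❓❓🟫🟦🟫🟩🟩⬛🟦⬜❓❓❓❓❓
❓❓🟩🟦🟫🟩🟫⬜⬜⬛❓❓❓❓❓
❓❓🟫⬜🟩🟩🟩🔴⬜⬜❓❓❓❓❓
❓❓🟩🟫🟫🟫🟦🟫⬜⬜❓❓❓❓❓
❓❓⬜🟩🟫⬛🟫🟩🟩🟩❓❓❓❓❓
❓❓❓❓❓❓❓❓❓❓❓❓❓❓❓
❓❓❓❓❓❓❓❓❓❓❓❓❓❓❓
❓❓❓❓❓❓❓❓❓❓❓❓❓❓❓
❓❓❓❓❓❓❓❓❓❓❓❓❓❓❓
❓❓❓❓❓❓❓❓❓❓❓❓❓❓❓

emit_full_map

⬛🟩⬛🟩🟩🟩❓❓
🟫🟦🟫🟩🟩⬛🟦⬜
🟩🟦🟫🟩🟫⬜⬜⬛
🟫⬜🟩🟩🟩🔴⬜⬜
🟩🟫🟫🟫🟦🟫⬜⬜
⬜🟩🟫⬛🟫🟩🟩🟩

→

❓❓❓❓❓❓❓❓❓❓❓❓❓❓❓
❓❓❓❓❓❓❓❓❓❓❓❓❓❓❓
❓❓❓❓❓❓❓❓❓❓❓❓❓❓❓
❓❓❓❓❓❓❓❓❓❓❓❓❓❓❓
❓⬛🟩⬛🟩🟩🟩❓❓❓❓❓❓❓❓
❓🟫🟦🟫🟩🟩⬛🟦⬜⬛❓❓❓❓❓
❓🟩🟦🟫🟩🟫⬜⬜⬛⬛❓❓❓❓❓
❓🟫⬜🟩🟩🟩🟩🔴⬜🟩❓❓❓❓❓
❓🟩🟫🟫🟫🟦🟫⬜⬜⬜❓❓❓❓❓
❓⬜🟩🟫⬛🟫🟩🟩🟩⬜❓❓❓❓❓
❓❓❓❓❓❓❓❓❓❓❓❓❓❓❓
❓❓❓❓❓❓❓❓❓❓❓❓❓❓❓
❓❓❓❓❓❓❓❓❓❓❓❓❓❓❓
❓❓❓❓❓❓❓❓❓❓❓❓❓❓❓
❓❓❓❓❓❓❓❓❓❓❓❓❓❓❓

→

❓❓❓❓❓❓❓❓❓❓❓❓❓❓❓
❓❓❓❓❓❓❓❓❓❓❓❓❓❓❓
❓❓❓❓❓❓❓❓❓❓❓❓❓❓❓
❓❓❓❓❓❓❓❓❓❓❓❓❓❓❓
⬛🟩⬛🟩🟩🟩❓❓❓❓❓❓❓❓❓
🟫🟦🟫🟩🟩⬛🟦⬜⬛🟩❓❓❓❓❓
🟩🟦🟫🟩🟫⬜⬜⬛⬛⬛❓❓❓❓❓
🟫⬜🟩🟩🟩🟩⬜🔴🟩🟫❓❓❓❓❓
🟩🟫🟫🟫🟦🟫⬜⬜⬜🟩❓❓❓❓❓
⬜🟩🟫⬛🟫🟩🟩🟩⬜🟩❓❓❓❓❓
❓❓❓❓❓❓❓❓❓❓❓❓❓❓❓
❓❓❓❓❓❓❓❓❓❓❓❓❓❓❓
❓❓❓❓❓❓❓❓❓❓❓❓❓❓❓
❓❓❓❓❓❓❓❓❓❓❓❓❓❓❓
❓❓❓❓❓❓❓❓❓❓❓❓❓❓❓

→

❓❓❓❓❓❓❓❓❓❓❓❓❓❓❓
❓❓❓❓❓❓❓❓❓❓❓❓❓❓❓
❓❓❓❓❓❓❓❓❓❓❓❓❓❓❓
❓❓❓❓❓❓❓❓❓❓❓❓❓❓❓
🟩⬛🟩🟩🟩❓❓❓❓❓❓❓❓❓❓
🟦🟫🟩🟩⬛🟦⬜⬛🟩⬜❓❓❓❓❓
🟦🟫🟩🟫⬜⬜⬛⬛⬛⬜❓❓❓❓❓
⬜🟩🟩🟩🟩⬜⬜🔴🟫🟦❓❓❓❓❓
🟫🟫🟫🟦🟫⬜⬜⬜🟩🟫❓❓❓❓❓
🟩🟫⬛🟫🟩🟩🟩⬜🟩⬜❓❓❓❓❓
❓❓❓❓❓❓❓❓❓❓❓❓❓❓❓
❓❓❓❓❓❓❓❓❓❓❓❓❓❓❓
❓❓❓❓❓❓❓❓❓❓❓❓❓❓❓
❓❓❓❓❓❓❓❓❓❓❓❓❓❓❓
❓❓❓❓❓❓❓❓❓❓❓❓❓❓❓

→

❓❓❓❓❓❓❓❓❓❓❓❓❓❓❓
❓❓❓❓❓❓❓❓❓❓❓❓❓❓❓
❓❓❓❓❓❓❓❓❓❓❓❓❓❓❓
❓❓❓❓❓❓❓❓❓❓❓❓❓❓❓
⬛🟩🟩🟩❓❓❓❓❓❓❓❓❓❓❓
🟫🟩🟩⬛🟦⬜⬛🟩⬜🟩❓❓❓❓❓
🟫🟩🟫⬜⬜⬛⬛⬛⬜🟫❓❓❓❓❓
🟩🟩🟩🟩⬜⬜🟩🔴🟦🟦❓❓❓❓❓
🟫🟫🟦🟫⬜⬜⬜🟩🟫🟩❓❓❓❓❓
🟫⬛🟫🟩🟩🟩⬜🟩⬜🟫❓❓❓❓❓
❓❓❓❓❓❓❓❓❓❓❓❓❓❓❓
❓❓❓❓❓❓❓❓❓❓❓❓❓❓❓
❓❓❓❓❓❓❓❓❓❓❓❓❓❓❓
❓❓❓❓❓❓❓❓❓❓❓❓❓❓❓
❓❓❓❓❓❓❓❓❓❓❓❓❓❓❓

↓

❓❓❓❓❓❓❓❓❓❓❓❓❓❓❓
❓❓❓❓❓❓❓❓❓❓❓❓❓❓❓
❓❓❓❓❓❓❓❓❓❓❓❓❓❓❓
⬛🟩🟩🟩❓❓❓❓❓❓❓❓❓❓❓
🟫🟩🟩⬛🟦⬜⬛🟩⬜🟩❓❓❓❓❓
🟫🟩🟫⬜⬜⬛⬛⬛⬜🟫❓❓❓❓❓
🟩🟩🟩🟩⬜⬜🟩🟫🟦🟦❓❓❓❓❓
🟫🟫🟦🟫⬜⬜⬜🔴🟫🟩❓❓❓❓❓
🟫⬛🟫🟩🟩🟩⬜🟩⬜🟫❓❓❓❓❓
❓❓❓❓❓🟩🟫🟩⬜🟦❓❓❓❓❓
❓❓❓❓❓❓❓❓❓❓❓❓❓❓❓
❓❓❓❓❓❓❓❓❓❓❓❓❓❓❓
❓❓❓❓❓❓❓❓❓❓❓❓❓❓❓
❓❓❓❓❓❓❓❓❓❓❓❓❓❓❓
❓❓❓❓❓❓❓❓❓❓❓❓❓❓❓

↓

❓❓❓❓❓❓❓❓❓❓❓❓❓❓❓
❓❓❓❓❓❓❓❓❓❓❓❓❓❓❓
⬛🟩🟩🟩❓❓❓❓❓❓❓❓❓❓❓
🟫🟩🟩⬛🟦⬜⬛🟩⬜🟩❓❓❓❓❓
🟫🟩🟫⬜⬜⬛⬛⬛⬜🟫❓❓❓❓❓
🟩🟩🟩🟩⬜⬜🟩🟫🟦🟦❓❓❓❓❓
🟫🟫🟦🟫⬜⬜⬜🟩🟫🟩❓❓❓❓❓
🟫⬛🟫🟩🟩🟩⬜🔴⬜🟫❓❓❓❓❓
❓❓❓❓❓🟩🟫🟩⬜🟦❓❓❓❓❓
❓❓❓❓❓⬜🟩⬜🟩⬜❓❓❓❓❓
❓❓❓❓❓❓❓❓❓❓❓❓❓❓❓
❓❓❓❓❓❓❓❓❓❓❓❓❓❓❓
❓❓❓❓❓❓❓❓❓❓❓❓❓❓❓
❓❓❓❓❓❓❓❓❓❓❓❓❓❓❓
❓❓❓❓❓❓❓❓❓❓❓❓❓❓❓

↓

❓❓❓❓❓❓❓❓❓❓❓❓❓❓❓
⬛🟩🟩🟩❓❓❓❓❓❓❓❓❓❓❓
🟫🟩🟩⬛🟦⬜⬛🟩⬜🟩❓❓❓❓❓
🟫🟩🟫⬜⬜⬛⬛⬛⬜🟫❓❓❓❓❓
🟩🟩🟩🟩⬜⬜🟩🟫🟦🟦❓❓❓❓❓
🟫🟫🟦🟫⬜⬜⬜🟩🟫🟩❓❓❓❓❓
🟫⬛🟫🟩🟩🟩⬜🟩⬜🟫❓❓❓❓❓
❓❓❓❓❓🟩🟫🔴⬜🟦❓❓❓❓❓
❓❓❓❓❓⬜🟩⬜🟩⬜❓❓❓❓❓
❓❓❓❓❓🟩🟩🟫🟩🟫❓❓❓❓❓
❓❓❓❓❓❓❓❓❓❓❓❓❓❓❓
❓❓❓❓❓❓❓❓❓❓❓❓❓❓❓
❓❓❓❓❓❓❓❓❓❓❓❓❓❓❓
❓❓❓❓❓❓❓❓❓❓❓❓❓❓❓
❓❓❓❓❓❓❓❓❓❓❓❓❓❓❓

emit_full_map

⬛🟩⬛🟩🟩🟩❓❓❓❓❓❓
🟫🟦🟫🟩🟩⬛🟦⬜⬛🟩⬜🟩
🟩🟦🟫🟩🟫⬜⬜⬛⬛⬛⬜🟫
🟫⬜🟩🟩🟩🟩⬜⬜🟩🟫🟦🟦
🟩🟫🟫🟫🟦🟫⬜⬜⬜🟩🟫🟩
⬜🟩🟫⬛🟫🟩🟩🟩⬜🟩⬜🟫
❓❓❓❓❓❓❓🟩🟫🔴⬜🟦
❓❓❓❓❓❓❓⬜🟩⬜🟩⬜
❓❓❓❓❓❓❓🟩🟩🟫🟩🟫
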